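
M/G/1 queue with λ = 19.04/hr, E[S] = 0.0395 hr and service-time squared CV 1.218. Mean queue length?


ρ = λ·E[S] = 19.04·0.0395 = 0.7521
Lq = ρ²(1+C_s²)/(2(1−ρ)) = 0.5656·(1+1.218)/(2·0.2479)
= 0.5656·2.2180/0.4958 = 2.53016

Final: 2.53016


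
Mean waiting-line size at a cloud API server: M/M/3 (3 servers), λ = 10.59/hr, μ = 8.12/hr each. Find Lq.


a = λ/μ = 1.3042; ρ = a/3 = 0.4347
P₀ = 0.262557
Lq = P₀·a^c·ρ / (c!·(1−ρ)²) = 0.262557·2.21830·0.4347/(6·0.31953)
= 0.13207

Final: 0.13207


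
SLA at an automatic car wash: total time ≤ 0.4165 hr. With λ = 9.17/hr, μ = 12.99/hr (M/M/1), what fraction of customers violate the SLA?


W ~ Exponential(μ−λ) for M/M/1.
μ − λ = 12.99 − 9.17 = 3.8200
P(W > t) = e^{−(μ−λ)t} = e^{−1.5910} = 0.203716

Final: 0.203716


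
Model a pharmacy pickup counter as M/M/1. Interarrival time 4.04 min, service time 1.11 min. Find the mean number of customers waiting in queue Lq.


λ = 60/4.04 = 14.8515 /hr
μ = 60/1.11 = 54.0541 /hr
ρ = λ/μ = 14.8515/54.0541 = 0.2748
Lq = ρ²/(1−ρ) = 0.07549/0.7252 = 0.1041

Final: 0.1041


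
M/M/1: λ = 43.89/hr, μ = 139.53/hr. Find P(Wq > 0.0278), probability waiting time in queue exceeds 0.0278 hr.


ρ = 43.89/139.53 = 0.3146
P(Wq > t) = ρ·e^{−(μ−λ)t} = 0.3146·e^{−2.6588}
= 0.3146·0.070033 = 0.022029

Final: 0.022029


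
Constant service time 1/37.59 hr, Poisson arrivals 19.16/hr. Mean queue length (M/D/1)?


ρ = 19.16/37.59 = 0.5097
M/D/1: Lq = ρ²/(2(1−ρ)) = 0.2598/(2·0.4903) = 0.26495

Final: 0.26495


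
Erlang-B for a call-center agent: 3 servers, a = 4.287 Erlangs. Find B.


B(c,a) = (a^c/c!) / Σ_{k=0}^{c} a^k/k!
a^3/3! = 13.131345
Σ terms (k=0..3): 1.00000 + 4.28700 + 9.18918 + 13.13134 = 27.607529
B = 13.131345/27.607529 = 0.475644

Final: 0.475644


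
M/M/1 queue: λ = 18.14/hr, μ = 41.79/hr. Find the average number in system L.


ρ = λ/μ = 18.14/41.79 = 0.4341
L = ρ/(1−ρ) = 0.4341/(1 − 0.4341) = 0.4341/0.5659 = 0.7670

Final: 0.7670


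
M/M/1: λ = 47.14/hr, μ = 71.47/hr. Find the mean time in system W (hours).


W = 1/(μ−λ) = 1/(71.47 − 47.14) = 1/24.33 = 0.04110 hr

Final: 0.04110 hr


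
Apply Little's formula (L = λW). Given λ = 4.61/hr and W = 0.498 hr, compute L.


L = λW = 4.61·0.498 = 2.2958

Final: 2.2958


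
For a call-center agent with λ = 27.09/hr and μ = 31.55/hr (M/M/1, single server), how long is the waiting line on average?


ρ = 27.09/31.55 = 0.8586
Lq = ρ²/(1−ρ) = 0.7373/0.1414 = 5.2154

Final: 5.2154


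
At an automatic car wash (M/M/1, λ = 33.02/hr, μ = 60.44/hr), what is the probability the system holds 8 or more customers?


ρ = 33.02/60.44 = 0.5463
P(N ≥ n) = ρ^n = 0.5463^8 = 0.007936

Final: 0.007936


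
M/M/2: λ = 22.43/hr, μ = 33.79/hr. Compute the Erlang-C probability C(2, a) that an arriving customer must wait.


a = λ/μ = 0.6638; ρ = a/2 = 0.3319
P₀ = 0.501611 (from M/M/c formula)
C(c,a) = [a^c/(c!(1−ρ))]·P₀ = [0.44064/(2·0.6681)]·0.501611
= 0.32977·0.501611 = 0.165417

Final: 0.165417


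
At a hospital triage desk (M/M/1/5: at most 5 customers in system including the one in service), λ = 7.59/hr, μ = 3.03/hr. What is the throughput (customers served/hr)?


ρ = 2.5050; P_K = (1−ρ)ρ^5/(1−ρ^6) = 0.603232
λ_eff = λ(1 − P_K) = 7.59·(1 − 0.603232) = 7.59·0.396768 = 3.0115 /hr

Final: 3.0115 /hr


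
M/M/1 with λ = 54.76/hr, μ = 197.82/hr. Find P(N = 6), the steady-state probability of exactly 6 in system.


ρ = 54.76/197.82 = 0.2768
P_n = (1−ρ)·ρ^n = (1 − 0.2768)·0.2768^6 = 0.7232·0.0004499 = 0.0003254

Final: 0.0003254


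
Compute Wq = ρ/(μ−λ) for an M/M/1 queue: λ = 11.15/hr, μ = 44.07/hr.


ρ = 11.15/44.07 = 0.2530
Wq = ρ/(μ−λ) = 0.2530/(44.07 − 11.15) = 0.2530/32.92 = 0.007685 hr

Final: 0.007685 hr


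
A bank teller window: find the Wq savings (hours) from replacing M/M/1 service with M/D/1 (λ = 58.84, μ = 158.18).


ρ = 58.84/158.18 = 0.3720
Wq(M/M/1) = ρ/(μ−λ) = 0.3720/99.34 = 0.003745 hr
Wq(M/D/1) = ρ/(2(μ−λ)) = 0.001872 hr
Savings = 0.003745 − 0.001872 = 0.001872 hr

Final: 0.001872 hr


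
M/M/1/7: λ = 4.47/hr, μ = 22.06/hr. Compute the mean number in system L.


ρ = 4.47/22.06 = 0.2026
L = ρ[1 − (K+1)ρ^K + Kρ^(K+1)] / [(1−ρ)(1−ρ^(K+1))]
Numerator: 0.2026·(1 − 8·0.00001403 + 7·0.000002842) = 0.202610
Denominator: (0.7974)·(0.999997) = 0.797369
L = 0.202610/0.797369 = 0.2541

Final: 0.2541


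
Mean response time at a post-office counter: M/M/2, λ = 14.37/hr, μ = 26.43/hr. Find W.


a = 0.5437; ρ = 0.2719; P₀ = 0.572512
Lq = P₀·a^c·ρ/(c!(1−ρ)²) = 0.04339
Wq = Lq/λ = 0.04339/14.37 = 0.003019 hr
W = Wq + 1/μ = 0.003019 + 0.03784 = 0.04086 hr

Final: 0.04086 hr


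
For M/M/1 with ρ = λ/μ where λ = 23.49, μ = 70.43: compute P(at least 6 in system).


ρ = 23.49/70.43 = 0.3335
P(N ≥ n) = ρ^n = 0.3335^6 = 0.001376

Final: 0.001376


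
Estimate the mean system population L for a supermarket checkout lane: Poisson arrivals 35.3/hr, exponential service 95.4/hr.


ρ = λ/μ = 35.3/95.4 = 0.3700
L = ρ/(1−ρ) = 0.3700/(1 − 0.3700) = 0.3700/0.6300 = 0.5874

Final: 0.5874


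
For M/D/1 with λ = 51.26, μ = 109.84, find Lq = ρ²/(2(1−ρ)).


ρ = 51.26/109.84 = 0.4667
M/D/1: Lq = ρ²/(2(1−ρ)) = 0.2178/(2·0.5333) = 0.20418

Final: 0.20418


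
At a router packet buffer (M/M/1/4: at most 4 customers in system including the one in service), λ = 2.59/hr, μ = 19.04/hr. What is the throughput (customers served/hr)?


ρ = 0.1360; P_K = (1−ρ)ρ^4/(1−ρ^5) = 0.0002958
λ_eff = λ(1 − P_K) = 2.59·(1 − 0.0002958) = 2.59·0.999704 = 2.5892 /hr

Final: 2.5892 /hr


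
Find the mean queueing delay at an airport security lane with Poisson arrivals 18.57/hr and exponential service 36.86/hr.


ρ = 18.57/36.86 = 0.5038
Wq = ρ/(μ−λ) = 0.5038/(36.86 − 18.57) = 0.5038/18.29 = 0.02755 hr

Final: 0.02755 hr


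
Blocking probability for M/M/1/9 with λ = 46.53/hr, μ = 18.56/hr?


ρ = λ/μ = 46.53/18.56 = 2.5070
P_K = (1−ρ)ρ^K/(1−ρ^(K+1)) = (-1.5070·3911.971894)/(1 − 9807.330399)
= -5895.358506/-9806.330399 = 0.601179

Final: 0.601179


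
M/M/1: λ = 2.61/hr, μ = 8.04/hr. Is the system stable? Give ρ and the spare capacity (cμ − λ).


Total capacity cμ = 1·8.04 = 8.04/hr
ρ = λ/(cμ) = 2.61/8.04 = 0.3246
Stable ⇔ ρ < 1: YES
Spare capacity = cμ − λ = 8.04 − 2.61 = 5.43/hr

Final: ρ = 0.3246; stable; margin = 5.43/hr


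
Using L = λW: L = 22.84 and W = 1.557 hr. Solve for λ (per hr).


λ = L/W = 22.84/1.557 = 14.6692 /hr

Final: 14.6692 /hr


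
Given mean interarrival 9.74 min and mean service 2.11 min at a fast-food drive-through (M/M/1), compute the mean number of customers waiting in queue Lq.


λ = 60/9.74 = 6.1602 /hr
μ = 60/2.11 = 28.4360 /hr
ρ = λ/μ = 6.1602/28.4360 = 0.2166
Lq = ρ²/(1−ρ) = 0.04693/0.7834 = 0.05991

Final: 0.05991


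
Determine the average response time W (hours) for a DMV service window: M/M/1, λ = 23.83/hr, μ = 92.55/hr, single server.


W = 1/(μ−λ) = 1/(92.55 − 23.83) = 1/68.72 = 0.01455 hr

Final: 0.01455 hr


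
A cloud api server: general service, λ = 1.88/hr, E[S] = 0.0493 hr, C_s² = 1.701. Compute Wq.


ρ = λ·E[S] = 1.88·0.0493 = 0.09268
E[S²] = E[S]²(1+C_s²) = 0.0493²·(1+1.701) = 0.006565
Wq = λ·E[S²]/(2(1−ρ)) = 1.88·0.006565/(2·0.9073) = 0.006801 hr

Final: 0.006801 hr


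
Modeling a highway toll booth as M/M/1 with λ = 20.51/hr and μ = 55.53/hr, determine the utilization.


ρ = λ/μ = 20.51/55.53 = 0.3693

Final: 0.3693


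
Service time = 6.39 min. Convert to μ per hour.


μ = 1/(service time) in consistent units.
1 hour = 60 min, so μ = 60/6.39 = 9.3897 per hour

Final: 9.3897 /hr


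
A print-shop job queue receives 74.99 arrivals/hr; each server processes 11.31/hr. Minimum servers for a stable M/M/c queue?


Stability requires cμ > λ ⇔ c > λ/μ.
λ/μ = 74.99/11.31 = 6.6304
Minimum integer c = ⌊6.6304⌋ + 1 = 7
Check: 7·11.31 = 79.17 > 74.99, while 6·11.31 = 67.86 ≤ 74.99

Final: 7 servers


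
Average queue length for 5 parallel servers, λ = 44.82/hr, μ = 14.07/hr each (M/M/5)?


a = λ/μ = 3.1855; ρ = a/5 = 0.6371
P₀ = 0.037780
Lq = P₀·a^c·ρ / (c!·(1−ρ)²) = 0.037780·328.01128·0.6371/(120·0.13170)
= 0.49957

Final: 0.49957


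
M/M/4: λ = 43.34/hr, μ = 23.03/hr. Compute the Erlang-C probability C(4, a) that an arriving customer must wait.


a = λ/μ = 1.8819; ρ = a/4 = 0.4705
P₀ = 0.148140 (from M/M/c formula)
C(c,a) = [a^c/(c!(1−ρ))]·P₀ = [12.54238/(24·0.5295)]·0.148140
= 0.98692·0.148140 = 0.146202

Final: 0.146202


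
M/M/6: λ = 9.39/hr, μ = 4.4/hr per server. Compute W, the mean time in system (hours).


a = 2.1341; ρ = 0.3557; P₀ = 0.118093
Lq = P₀·a^c·ρ/(c!(1−ρ)²) = 0.01327
Wq = Lq/λ = 0.01327/9.39 = 0.001414 hr
W = Wq + 1/μ = 0.001414 + 0.22727 = 0.22869 hr

Final: 0.22869 hr


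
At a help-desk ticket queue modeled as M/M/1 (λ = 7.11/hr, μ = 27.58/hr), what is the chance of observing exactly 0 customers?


ρ = 7.11/27.58 = 0.2578
P_n = (1−ρ)·ρ^n = (1 − 0.2578)·0.2578^0 = 0.7422·1.000000 = 0.742204

Final: 0.742204


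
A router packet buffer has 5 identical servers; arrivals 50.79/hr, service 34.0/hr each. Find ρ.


ρ = λ/(cμ) = 50.79/(5·34.0) = 50.79/170.00 = 0.2988

Final: 0.2988


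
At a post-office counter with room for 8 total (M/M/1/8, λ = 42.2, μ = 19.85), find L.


ρ = 42.2/19.85 = 2.1259
L = ρ[1 − (K+1)ρ^K + Kρ^(K+1)] / [(1−ρ)(1−ρ^(K+1))]
Numerator: 2.1259·(1 − 9·417.268421 + 8·887.089541) = 7105.545719
Denominator: (-1.1259)·(-886.089541) = 997.687720
L = 7105.545719/997.687720 = 7.1220

Final: 7.1220


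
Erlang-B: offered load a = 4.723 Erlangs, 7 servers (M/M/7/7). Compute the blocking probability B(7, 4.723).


B(c,a) = (a^c/c!) / Σ_{k=0}^{c} a^k/k!
a^7/7! = 10.401479
Σ terms (k=0..7): 1.00000 + 4.72300 + 11.15336 + 17.55911 + 20.73292 + 19.58432 + 15.41612 + 10.40148 = 100.570323
B = 10.401479/100.570323 = 0.103425

Final: 0.103425


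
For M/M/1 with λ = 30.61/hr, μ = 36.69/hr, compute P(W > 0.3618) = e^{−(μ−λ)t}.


W ~ Exponential(μ−λ) for M/M/1.
μ − λ = 36.69 − 30.61 = 6.0800
P(W > t) = e^{−(μ−λ)t} = e^{−2.1997} = 0.110832

Final: 0.110832


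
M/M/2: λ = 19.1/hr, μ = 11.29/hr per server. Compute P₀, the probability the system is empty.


a = λ/μ = 19.1/11.29 = 1.6918; ρ = a/c = 0.8459
Σ_{k=0}^{1} a^k/k! (terms k=0..1) = 1.00000 + 1.69176 = 2.69176
Tail: a^2/(2!(1−ρ)) = 2.86206/(2·0.1541) = 9.28525
P₀ = 1/(2.69176 + 9.28525) = 1/11.97701 = 0.083493

Final: 0.083493


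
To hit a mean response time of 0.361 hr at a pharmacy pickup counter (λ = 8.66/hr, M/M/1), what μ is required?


W = 1/(μ−λ) ⇒ μ − λ = 1/W = 1/0.361 = 2.7701
μ = λ + 1/W = 8.66 + 2.7701 = 11.4301 per hr

Final: 11.4301 /hr


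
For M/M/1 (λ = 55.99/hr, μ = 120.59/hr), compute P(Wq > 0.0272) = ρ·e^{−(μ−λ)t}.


ρ = 55.99/120.59 = 0.4643
P(Wq > t) = ρ·e^{−(μ−λ)t} = 0.4643·e^{−1.7571}
= 0.4643·0.172541 = 0.080111

Final: 0.080111


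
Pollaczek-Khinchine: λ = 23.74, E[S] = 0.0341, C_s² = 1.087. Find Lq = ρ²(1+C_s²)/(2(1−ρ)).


ρ = λ·E[S] = 23.74·0.0341 = 0.8095
Lq = ρ²(1+C_s²)/(2(1−ρ)) = 0.6553·(1+1.087)/(2·0.1905)
= 0.6553·2.0870/0.3809 = 3.59042

Final: 3.59042


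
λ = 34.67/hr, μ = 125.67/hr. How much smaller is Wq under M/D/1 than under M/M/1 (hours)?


ρ = 34.67/125.67 = 0.2759
Wq(M/M/1) = ρ/(μ−λ) = 0.2759/91.00 = 0.003032 hr
Wq(M/D/1) = ρ/(2(μ−λ)) = 0.001516 hr
Savings = 0.003032 − 0.001516 = 0.001516 hr

Final: 0.001516 hr


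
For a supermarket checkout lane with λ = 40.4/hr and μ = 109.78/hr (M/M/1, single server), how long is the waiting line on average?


ρ = 40.4/109.78 = 0.3680
Lq = ρ²/(1−ρ) = 0.1354/0.6320 = 0.2143

Final: 0.2143


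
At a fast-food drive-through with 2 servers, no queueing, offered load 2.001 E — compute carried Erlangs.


B(2,2.001) = 0.400160 (Erlang-B)
Carried load = a(1 − B) = 2.001·(1 − 0.400160) = 2.001·0.599840 = 1.2003 E

Final: 1.2003 Erlangs


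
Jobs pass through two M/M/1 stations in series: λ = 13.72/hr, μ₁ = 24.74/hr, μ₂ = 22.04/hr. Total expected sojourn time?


Each node sees arrival rate λ = 13.72/hr (tandem ⇒ throughput preserved).
W₁ = 1/(μ₁−λ) = 1/(24.74−13.72) = 0.09074 hr
W₂ = 1/(μ₂−λ) = 1/(22.04−13.72) = 0.12019 hr
W_total = W₁ + W₂ = 0.09074 + 0.12019 = 0.21094 hr

Final: 0.21094 hr


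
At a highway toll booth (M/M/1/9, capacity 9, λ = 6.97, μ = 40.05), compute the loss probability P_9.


ρ = λ/μ = 6.97/40.05 = 0.1740
P_K = (1−ρ)ρ^K/(1−ρ^(K+1)) = (0.8260·0.0000001464)/(1 − 0.00000002549)
= 0.0000001210/1.000000 = 0.0000001210

Final: 0.0000001210


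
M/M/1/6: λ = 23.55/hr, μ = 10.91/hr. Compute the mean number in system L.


ρ = 23.55/10.91 = 2.1586
L = ρ[1 − (K+1)ρ^K + Kρ^(K+1)] / [(1−ρ)(1−ρ^(K+1))]
Numerator: 2.1586·(1 − 7·101.157239 + 6·218.354992) = 1301.680996
Denominator: (-1.1586)·(-217.354992) = 251.821000
L = 1301.680996/251.821000 = 5.1691

Final: 5.1691


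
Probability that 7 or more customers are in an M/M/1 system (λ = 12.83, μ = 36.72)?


ρ = 12.83/36.72 = 0.3494
P(N ≥ n) = ρ^n = 0.3494^7 = 0.0006357

Final: 0.0006357


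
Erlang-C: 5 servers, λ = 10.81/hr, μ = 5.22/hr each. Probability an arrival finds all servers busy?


a = λ/μ = 2.0709; ρ = a/5 = 0.4142
P₀ = 0.124946 (from M/M/c formula)
C(c,a) = [a^c/(c!(1−ρ))]·P₀ = [38.08693/(120·0.5858)]·0.124946
= 0.54179·0.124946 = 0.067694

Final: 0.067694


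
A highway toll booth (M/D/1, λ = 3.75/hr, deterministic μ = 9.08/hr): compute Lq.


ρ = 3.75/9.08 = 0.4130
M/D/1: Lq = ρ²/(2(1−ρ)) = 0.1706/(2·0.5870) = 0.14528

Final: 0.14528


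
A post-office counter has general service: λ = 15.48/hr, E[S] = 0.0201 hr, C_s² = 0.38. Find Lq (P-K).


ρ = λ·E[S] = 15.48·0.0201 = 0.3111
Lq = ρ²(1+C_s²)/(2(1−ρ)) = 0.09681·(1+0.38)/(2·0.6889)
= 0.09681·1.3800/1.3777 = 0.09697

Final: 0.09697


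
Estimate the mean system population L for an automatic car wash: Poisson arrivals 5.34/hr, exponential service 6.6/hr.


ρ = λ/μ = 5.34/6.6 = 0.8091
L = ρ/(1−ρ) = 0.8091/(1 − 0.8091) = 0.8091/0.1909 = 4.2381

Final: 4.2381


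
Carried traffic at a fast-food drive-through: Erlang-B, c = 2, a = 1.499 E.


B(2,1.499) = 0.310145 (Erlang-B)
Carried load = a(1 − B) = 1.499·(1 − 0.310145) = 1.499·0.689855 = 1.0341 E

Final: 1.0341 Erlangs


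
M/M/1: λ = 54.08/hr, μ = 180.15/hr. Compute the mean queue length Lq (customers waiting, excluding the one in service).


ρ = 54.08/180.15 = 0.3002
Lq = ρ²/(1−ρ) = 0.09012/0.6998 = 0.1288

Final: 0.1288


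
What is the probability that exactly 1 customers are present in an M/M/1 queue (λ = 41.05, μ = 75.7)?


ρ = 41.05/75.7 = 0.5423
P_n = (1−ρ)·ρ^n = (1 − 0.5423)·0.5423^1 = 0.4577·0.542272 = 0.248213

Final: 0.248213


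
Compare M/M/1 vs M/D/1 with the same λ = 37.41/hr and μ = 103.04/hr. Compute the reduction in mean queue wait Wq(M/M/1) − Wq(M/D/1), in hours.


ρ = 37.41/103.04 = 0.3631
Wq(M/M/1) = ρ/(μ−λ) = 0.3631/65.63 = 0.005532 hr
Wq(M/D/1) = ρ/(2(μ−λ)) = 0.002766 hr
Savings = 0.005532 − 0.002766 = 0.002766 hr

Final: 0.002766 hr


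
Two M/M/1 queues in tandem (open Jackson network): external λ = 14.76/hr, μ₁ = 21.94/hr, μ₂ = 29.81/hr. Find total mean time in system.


Each node sees arrival rate λ = 14.76/hr (tandem ⇒ throughput preserved).
W₁ = 1/(μ₁−λ) = 1/(21.94−14.76) = 0.13928 hr
W₂ = 1/(μ₂−λ) = 1/(29.81−14.76) = 0.06645 hr
W_total = W₁ + W₂ = 0.13928 + 0.06645 = 0.20572 hr

Final: 0.20572 hr


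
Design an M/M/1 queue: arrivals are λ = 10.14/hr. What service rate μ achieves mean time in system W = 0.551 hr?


W = 1/(μ−λ) ⇒ μ − λ = 1/W = 1/0.551 = 1.8149
μ = λ + 1/W = 10.14 + 1.8149 = 11.9549 per hr

Final: 11.9549 /hr


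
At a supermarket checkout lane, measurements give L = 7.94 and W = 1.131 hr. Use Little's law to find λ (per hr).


λ = L/W = 7.94/1.131 = 7.0203 /hr

Final: 7.0203 /hr


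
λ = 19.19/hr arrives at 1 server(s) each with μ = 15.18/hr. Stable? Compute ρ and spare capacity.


Total capacity cμ = 1·15.18 = 15.18/hr
ρ = λ/(cμ) = 19.19/15.18 = 1.2642
Stable ⇔ ρ < 1: NO
Spare capacity = cμ − λ = 15.18 − 19.19 = -4.01/hr

Final: ρ = 1.2642; unstable; margin = -4.01/hr


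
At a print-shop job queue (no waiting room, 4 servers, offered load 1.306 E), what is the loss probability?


B(c,a) = (a^c/c!) / Σ_{k=0}^{c} a^k/k!
a^4/4! = 0.121216
Σ terms (k=0..4): 1.00000 + 1.30600 + 0.85282 + 0.37126 + 0.12122 = 3.651295
B = 0.121216/3.651295 = 0.033198

Final: 0.033198


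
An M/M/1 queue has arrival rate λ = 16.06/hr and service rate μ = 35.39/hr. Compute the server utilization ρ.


ρ = λ/μ = 16.06/35.39 = 0.4538

Final: 0.4538


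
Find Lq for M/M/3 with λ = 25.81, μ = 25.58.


a = λ/μ = 1.0090; ρ = a/3 = 0.3363
P₀ = 0.360232
Lq = P₀·a^c·ρ / (c!·(1−ρ)²) = 0.360232·1.02722·0.3363/(6·0.44046)
= 0.04709

Final: 0.04709


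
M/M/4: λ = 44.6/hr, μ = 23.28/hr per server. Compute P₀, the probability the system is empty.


a = λ/μ = 44.6/23.28 = 1.9158; ρ = a/c = 0.4790
Σ_{k=0}^{3} a^k/k! (terms k=0..3) = 1.00000 + 1.91581 + 1.83516 + 1.17194 = 5.92290
Tail: a^4/(4!(1−ρ)) = 13.47124/(24·0.5210) = 1.07725
P₀ = 1/(5.92290 + 1.07725) = 1/7.00016 = 0.142854

Final: 0.142854


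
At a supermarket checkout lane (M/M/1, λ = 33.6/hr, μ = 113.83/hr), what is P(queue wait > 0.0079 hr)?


ρ = 33.6/113.83 = 0.2952
P(Wq > t) = ρ·e^{−(μ−λ)t} = 0.2952·e^{−0.6338}
= 0.2952·0.530563 = 0.156610

Final: 0.156610


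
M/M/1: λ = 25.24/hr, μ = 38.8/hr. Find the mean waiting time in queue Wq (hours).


ρ = 25.24/38.8 = 0.6505
Wq = ρ/(μ−λ) = 0.6505/(38.8 − 25.24) = 0.6505/13.56 = 0.04797 hr

Final: 0.04797 hr


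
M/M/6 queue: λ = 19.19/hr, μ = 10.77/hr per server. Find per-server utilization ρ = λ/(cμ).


ρ = λ/(cμ) = 19.19/(6·10.77) = 19.19/64.62 = 0.2970

Final: 0.2970


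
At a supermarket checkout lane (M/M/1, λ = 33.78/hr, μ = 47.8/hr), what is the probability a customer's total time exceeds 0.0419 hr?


W ~ Exponential(μ−λ) for M/M/1.
μ − λ = 47.8 − 33.78 = 14.0200
P(W > t) = e^{−(μ−λ)t} = e^{−0.5874} = 0.555749

Final: 0.555749


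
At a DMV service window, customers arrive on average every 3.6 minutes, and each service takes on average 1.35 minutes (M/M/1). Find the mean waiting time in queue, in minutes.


λ = 60/3.6 = 16.6667 /hr
μ = 60/1.35 = 44.4444 /hr
ρ = λ/μ = 16.6667/44.4444 = 0.3750
Wq = ρ/(μ−λ) = 0.3750/(44.4444−16.6667) = 0.01350 hr
In minutes: 0.01350·60 = 0.8100 min

Final: 0.8100 min


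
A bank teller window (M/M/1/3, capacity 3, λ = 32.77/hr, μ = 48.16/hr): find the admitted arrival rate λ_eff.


ρ = 0.6804; P_K = (1−ρ)ρ^3/(1−ρ^4) = 0.128145
λ_eff = λ(1 − P_K) = 32.77·(1 − 0.128145) = 32.77·0.871855 = 28.5707 /hr

Final: 28.5707 /hr


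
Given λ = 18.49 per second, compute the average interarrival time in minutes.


Mean interarrival time = 1/λ = 1/18.49 second = 0.05408 second
In minutes: 0.05408 × 0.0166667 = 0.0009014 min

Final: 0.0009014 min


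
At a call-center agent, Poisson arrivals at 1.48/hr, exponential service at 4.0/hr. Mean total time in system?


W = 1/(μ−λ) = 1/(4.0 − 1.48) = 1/2.52 = 0.3968 hr

Final: 0.3968 hr


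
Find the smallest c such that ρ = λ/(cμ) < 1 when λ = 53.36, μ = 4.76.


Stability requires cμ > λ ⇔ c > λ/μ.
λ/μ = 53.36/4.76 = 11.2101
Minimum integer c = ⌊11.2101⌋ + 1 = 12
Check: 12·4.76 = 57.12 > 53.36, while 11·4.76 = 52.36 ≤ 53.36

Final: 12 servers


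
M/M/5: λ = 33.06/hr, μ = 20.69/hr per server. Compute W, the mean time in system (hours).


a = 1.5979; ρ = 0.3196; P₀ = 0.201873
Lq = P₀·a^c·ρ/(c!(1−ρ)²) = 0.01210
Wq = Lq/λ = 0.01210/33.06 = 0.0003659 hr
W = Wq + 1/μ = 0.0003659 + 0.04833 = 0.04870 hr

Final: 0.04870 hr


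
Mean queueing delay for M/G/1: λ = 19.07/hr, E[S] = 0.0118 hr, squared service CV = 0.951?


ρ = λ·E[S] = 19.07·0.0118 = 0.2250
E[S²] = E[S]²(1+C_s²) = 0.0118²·(1+0.951) = 0.0002717
Wq = λ·E[S²]/(2(1−ρ)) = 19.07·0.0002717/(2·0.7750) = 0.003342 hr

Final: 0.003342 hr


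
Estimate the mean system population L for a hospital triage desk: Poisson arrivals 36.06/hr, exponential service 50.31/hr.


ρ = λ/μ = 36.06/50.31 = 0.7168
L = ρ/(1−ρ) = 0.7168/(1 − 0.7168) = 0.7168/0.2832 = 2.5305

Final: 2.5305


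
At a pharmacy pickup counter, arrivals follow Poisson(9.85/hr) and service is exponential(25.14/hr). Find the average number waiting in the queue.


ρ = 9.85/25.14 = 0.3918
Lq = ρ²/(1−ρ) = 0.1535/0.6082 = 0.2524

Final: 0.2524


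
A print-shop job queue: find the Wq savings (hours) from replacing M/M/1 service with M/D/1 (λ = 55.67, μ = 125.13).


ρ = 55.67/125.13 = 0.4449
Wq(M/M/1) = ρ/(μ−λ) = 0.4449/69.46 = 0.006405 hr
Wq(M/D/1) = ρ/(2(μ−λ)) = 0.003203 hr
Savings = 0.006405 − 0.003203 = 0.003203 hr

Final: 0.003203 hr


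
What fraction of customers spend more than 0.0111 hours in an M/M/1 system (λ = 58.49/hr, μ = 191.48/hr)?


W ~ Exponential(μ−λ) for M/M/1.
μ − λ = 191.48 − 58.49 = 132.9900
P(W > t) = e^{−(μ−λ)t} = e^{−1.4762} = 0.228507

Final: 0.228507


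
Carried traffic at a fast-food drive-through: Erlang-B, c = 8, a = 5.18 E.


B(8,5.18) = 0.078688 (Erlang-B)
Carried load = a(1 − B) = 5.18·(1 − 0.078688) = 5.18·0.921312 = 4.7724 E

Final: 4.7724 Erlangs


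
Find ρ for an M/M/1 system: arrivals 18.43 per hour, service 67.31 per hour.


ρ = λ/μ = 18.43/67.31 = 0.2738

Final: 0.2738


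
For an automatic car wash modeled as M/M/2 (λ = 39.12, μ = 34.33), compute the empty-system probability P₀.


a = λ/μ = 39.12/34.33 = 1.1395; ρ = a/c = 0.5698
Σ_{k=0}^{1} a^k/k! (terms k=0..1) = 1.00000 + 1.13953 = 2.13953
Tail: a^2/(2!(1−ρ)) = 1.29852/(2·0.4302) = 1.50908
P₀ = 1/(2.13953 + 1.50908) = 1/3.64861 = 0.274077

Final: 0.274077


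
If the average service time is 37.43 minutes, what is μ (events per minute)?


μ = 1/(service time) in consistent units.
1 minute = 1 min, so μ = 1/37.43 = 0.02672 per minute

Final: 0.02672 /min


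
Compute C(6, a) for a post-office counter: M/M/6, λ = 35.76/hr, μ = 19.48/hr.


a = λ/μ = 1.8357; ρ = a/6 = 0.3060
P₀ = 0.159357 (from M/M/c formula)
C(c,a) = [a^c/(c!(1−ρ))]·P₀ = [38.26937/(720·0.6940)]·0.159357
= 0.07658·0.159357 = 0.012204

Final: 0.012204


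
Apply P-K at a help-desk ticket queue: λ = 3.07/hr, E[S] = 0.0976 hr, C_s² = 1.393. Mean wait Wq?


ρ = λ·E[S] = 3.07·0.0976 = 0.2996
E[S²] = E[S]²(1+C_s²) = 0.0976²·(1+1.393) = 0.022795
Wq = λ·E[S²]/(2(1−ρ)) = 3.07·0.022795/(2·0.7004) = 0.04996 hr

Final: 0.04996 hr


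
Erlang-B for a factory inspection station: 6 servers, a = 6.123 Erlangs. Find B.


B(c,a) = (a^c/c!) / Σ_{k=0}^{c} a^k/k!
a^6/6! = 73.190221
Σ terms (k=0..6): 1.00000 + 6.12300 + 18.74556 + 38.25970 + 58.56603 + 71.71996 + 73.19022 = 267.604476
B = 73.190221/267.604476 = 0.273501

Final: 0.273501


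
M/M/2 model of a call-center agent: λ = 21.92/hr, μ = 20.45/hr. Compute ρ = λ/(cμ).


ρ = λ/(cμ) = 21.92/(2·20.45) = 21.92/40.90 = 0.5359

Final: 0.5359


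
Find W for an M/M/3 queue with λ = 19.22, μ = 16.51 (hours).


a = 1.1641; ρ = 0.3880; P₀ = 0.305676
Lq = P₀·a^c·ρ/(c!(1−ρ)²) = 0.08329
Wq = Lq/λ = 0.08329/19.22 = 0.004333 hr
W = Wq + 1/μ = 0.004333 + 0.06057 = 0.06490 hr

Final: 0.06490 hr


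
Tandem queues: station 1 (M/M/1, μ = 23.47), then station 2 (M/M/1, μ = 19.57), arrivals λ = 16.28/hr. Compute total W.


Each node sees arrival rate λ = 16.28/hr (tandem ⇒ throughput preserved).
W₁ = 1/(μ₁−λ) = 1/(23.47−16.28) = 0.13908 hr
W₂ = 1/(μ₂−λ) = 1/(19.57−16.28) = 0.30395 hr
W_total = W₁ + W₂ = 0.13908 + 0.30395 = 0.44303 hr

Final: 0.44303 hr


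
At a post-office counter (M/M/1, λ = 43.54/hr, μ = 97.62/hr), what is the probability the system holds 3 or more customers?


ρ = 43.54/97.62 = 0.4460
P(N ≥ n) = ρ^n = 0.4460^3 = 0.088726

Final: 0.088726


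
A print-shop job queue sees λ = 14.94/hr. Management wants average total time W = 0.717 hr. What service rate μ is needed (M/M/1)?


W = 1/(μ−λ) ⇒ μ − λ = 1/W = 1/0.717 = 1.3947
μ = λ + 1/W = 14.94 + 1.3947 = 16.3347 per hr

Final: 16.3347 /hr


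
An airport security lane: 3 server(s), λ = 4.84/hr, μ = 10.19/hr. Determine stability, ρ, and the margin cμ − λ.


Total capacity cμ = 3·10.19 = 30.57/hr
ρ = λ/(cμ) = 4.84/30.57 = 0.1583
Stable ⇔ ρ < 1: YES
Spare capacity = cμ − λ = 30.57 − 4.84 = 25.73/hr

Final: ρ = 0.1583; stable; margin = 25.73/hr


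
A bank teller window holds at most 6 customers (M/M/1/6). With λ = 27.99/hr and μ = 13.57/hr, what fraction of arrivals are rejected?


ρ = λ/μ = 27.99/13.57 = 2.0626
P_K = (1−ρ)ρ^K/(1−ρ^(K+1)) = (-1.0626·77.008436)/(1 − 158.840540)
= -81.832104/-157.840540 = 0.518448

Final: 0.518448


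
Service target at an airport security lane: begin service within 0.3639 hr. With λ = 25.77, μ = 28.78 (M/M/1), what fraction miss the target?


ρ = 25.77/28.78 = 0.8954
P(Wq > t) = ρ·e^{−(μ−λ)t} = 0.8954·e^{−1.0953}
= 0.8954·0.334426 = 0.299450

Final: 0.299450


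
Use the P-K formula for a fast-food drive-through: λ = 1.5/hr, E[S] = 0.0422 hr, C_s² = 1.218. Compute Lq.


ρ = λ·E[S] = 1.5·0.0422 = 0.06330
Lq = ρ²(1+C_s²)/(2(1−ρ)) = 0.004007·(1+1.218)/(2·0.9367)
= 0.004007·2.2180/1.8734 = 0.004744

Final: 0.004744


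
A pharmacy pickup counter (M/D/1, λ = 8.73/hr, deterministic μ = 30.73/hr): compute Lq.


ρ = 8.73/30.73 = 0.2841
M/D/1: Lq = ρ²/(2(1−ρ)) = 0.08071/(2·0.7159) = 0.05637

Final: 0.05637


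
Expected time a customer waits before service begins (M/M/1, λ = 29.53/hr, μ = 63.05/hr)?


ρ = 29.53/63.05 = 0.4684
Wq = ρ/(μ−λ) = 0.4684/(63.05 − 29.53) = 0.4684/33.52 = 0.01397 hr

Final: 0.01397 hr


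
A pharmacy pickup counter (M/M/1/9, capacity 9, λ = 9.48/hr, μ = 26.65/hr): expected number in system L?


ρ = 9.48/26.65 = 0.3557
L = ρ[1 − (K+1)ρ^K + Kρ^(K+1)] / [(1−ρ)(1−ρ^(K+1))]
Numerator: 0.3557·(1 − 10·0.00009120 + 9·0.00003244) = 0.355502
Denominator: (0.6443)·(0.999968) = 0.644257
L = 0.355502/0.644257 = 0.5518

Final: 0.5518


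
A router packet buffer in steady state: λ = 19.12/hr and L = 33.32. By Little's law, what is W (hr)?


W = L/λ = 33.32/19.12 = 1.7427 hr

Final: 1.7427 hr


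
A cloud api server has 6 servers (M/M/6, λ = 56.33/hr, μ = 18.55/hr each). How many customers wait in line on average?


a = λ/μ = 3.0367; ρ = a/6 = 0.5061
P₀ = 0.047138
Lq = P₀·a^c·ρ / (c!·(1−ρ)²) = 0.047138·784.10645·0.5061/(720·0.24393)
= 0.10651

Final: 0.10651


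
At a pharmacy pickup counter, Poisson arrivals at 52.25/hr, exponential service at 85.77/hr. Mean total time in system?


W = 1/(μ−λ) = 1/(85.77 − 52.25) = 1/33.52 = 0.02983 hr

Final: 0.02983 hr


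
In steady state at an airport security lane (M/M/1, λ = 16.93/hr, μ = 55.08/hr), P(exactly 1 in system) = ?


ρ = 16.93/55.08 = 0.3074
P_n = (1−ρ)·ρ^n = (1 − 0.3074)·0.3074^1 = 0.6926·0.307371 = 0.212894

Final: 0.212894


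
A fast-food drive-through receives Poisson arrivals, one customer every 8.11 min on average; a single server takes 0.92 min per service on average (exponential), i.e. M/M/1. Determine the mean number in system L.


λ = 60/8.11 = 7.3983 /hr
μ = 60/0.92 = 65.2174 /hr
ρ = λ/μ = 7.3983/65.2174 = 0.1134
L = ρ/(1−ρ) = 0.1134/0.8866 = 0.1280

Final: 0.1280


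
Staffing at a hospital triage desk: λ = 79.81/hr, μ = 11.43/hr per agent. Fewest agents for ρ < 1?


Stability requires cμ > λ ⇔ c > λ/μ.
λ/μ = 79.81/11.43 = 6.9825
Minimum integer c = ⌊6.9825⌋ + 1 = 7
Check: 7·11.43 = 80.01 > 79.81, while 6·11.43 = 68.58 ≤ 79.81

Final: 7 servers


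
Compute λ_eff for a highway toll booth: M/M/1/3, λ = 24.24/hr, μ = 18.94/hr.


ρ = 1.2798; P_K = (1−ρ)ρ^3/(1−ρ^4) = 0.348567
λ_eff = λ(1 − P_K) = 24.24·(1 − 0.348567) = 24.24·0.651433 = 15.7907 /hr

Final: 15.7907 /hr


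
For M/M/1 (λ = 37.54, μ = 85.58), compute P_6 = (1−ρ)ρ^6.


ρ = 37.54/85.58 = 0.4387
P_n = (1−ρ)·ρ^n = (1 − 0.4387)·0.4387^6 = 0.5613·0.007124 = 0.003999

Final: 0.003999


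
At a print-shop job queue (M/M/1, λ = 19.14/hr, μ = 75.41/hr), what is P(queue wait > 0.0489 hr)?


ρ = 19.14/75.41 = 0.2538
P(Wq > t) = ρ·e^{−(μ−λ)t} = 0.2538·e^{−2.7516}
= 0.2538·0.063825 = 0.016200

Final: 0.016200


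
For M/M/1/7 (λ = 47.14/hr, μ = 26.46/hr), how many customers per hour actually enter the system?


ρ = 1.7816; P_K = (1−ρ)ρ^7/(1−ρ^8) = 0.443059
λ_eff = λ(1 − P_K) = 47.14·(1 − 0.443059) = 47.14·0.556941 = 26.2542 /hr

Final: 26.2542 /hr


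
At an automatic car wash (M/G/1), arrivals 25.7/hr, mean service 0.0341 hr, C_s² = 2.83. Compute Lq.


ρ = λ·E[S] = 25.7·0.0341 = 0.8764
Lq = ρ²(1+C_s²)/(2(1−ρ)) = 0.7680·(1+2.83)/(2·0.1236)
= 0.7680·3.8300/0.2473 = 11.89652

Final: 11.89652


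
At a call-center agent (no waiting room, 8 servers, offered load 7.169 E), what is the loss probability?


B(c,a) = (a^c/c!) / Σ_{k=0}^{c} a^k/k!
a^8/8! = 173.040643
Σ terms (k=0..8): 1.00000 + 7.16900 + 25.69728 + 61.40793 + 110.05837 + 157.80169 + 188.54672 + 193.09878 + 173.04064 = 917.820421
B = 173.040643/917.820421 = 0.188534

Final: 0.188534


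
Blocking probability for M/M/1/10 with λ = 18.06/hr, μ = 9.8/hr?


ρ = λ/μ = 18.06/9.8 = 1.8429
P_K = (1−ρ)ρ^K/(1−ρ^(K+1)) = (-0.8429·451.769287)/(1 − 832.546258)
= -380.776971/-831.546258 = 0.457914

Final: 0.457914


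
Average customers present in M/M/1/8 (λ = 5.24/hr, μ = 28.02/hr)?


ρ = 5.24/28.02 = 0.1870
L = ρ[1 − (K+1)ρ^K + Kρ^(K+1)] / [(1−ρ)(1−ρ^(K+1))]
Numerator: 0.1870·(1 − 9·0.000001496 + 8·0.0000002797) = 0.187007
Denominator: (0.8130)·(1.000000) = 0.812990
L = 0.187007/0.812990 = 0.2300

Final: 0.2300


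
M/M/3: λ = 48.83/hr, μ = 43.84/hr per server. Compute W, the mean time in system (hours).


a = 1.1138; ρ = 0.3713; P₀ = 0.322537
Lq = P₀·a^c·ρ/(c!(1−ρ)²) = 0.06977
Wq = Lq/λ = 0.06977/48.83 = 0.001429 hr
W = Wq + 1/μ = 0.001429 + 0.02281 = 0.02424 hr

Final: 0.02424 hr


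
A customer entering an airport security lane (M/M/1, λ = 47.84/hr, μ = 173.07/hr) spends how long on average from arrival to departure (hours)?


W = 1/(μ−λ) = 1/(173.07 − 47.84) = 1/125.23 = 0.007985 hr

Final: 0.007985 hr


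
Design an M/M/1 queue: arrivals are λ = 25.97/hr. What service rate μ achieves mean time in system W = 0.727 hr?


W = 1/(μ−λ) ⇒ μ − λ = 1/W = 1/0.727 = 1.3755
μ = λ + 1/W = 25.97 + 1.3755 = 27.3455 per hr

Final: 27.3455 /hr


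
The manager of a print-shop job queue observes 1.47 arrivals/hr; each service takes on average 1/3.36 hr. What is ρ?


ρ = λ/μ = 1.47/3.36 = 0.4375

Final: 0.4375


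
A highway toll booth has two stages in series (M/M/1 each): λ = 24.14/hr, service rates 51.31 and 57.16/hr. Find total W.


Each node sees arrival rate λ = 24.14/hr (tandem ⇒ throughput preserved).
W₁ = 1/(μ₁−λ) = 1/(51.31−24.14) = 0.03681 hr
W₂ = 1/(μ₂−λ) = 1/(57.16−24.14) = 0.03028 hr
W_total = W₁ + W₂ = 0.03681 + 0.03028 = 0.06709 hr

Final: 0.06709 hr


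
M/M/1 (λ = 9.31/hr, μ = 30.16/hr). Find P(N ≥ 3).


ρ = 9.31/30.16 = 0.3087
P(N ≥ n) = ρ^n = 0.3087^3 = 0.029414

Final: 0.029414


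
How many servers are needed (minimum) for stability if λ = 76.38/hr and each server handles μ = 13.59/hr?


Stability requires cμ > λ ⇔ c > λ/μ.
λ/μ = 76.38/13.59 = 5.6203
Minimum integer c = ⌊5.6203⌋ + 1 = 6
Check: 6·13.59 = 81.54 > 76.38, while 5·13.59 = 67.95 ≤ 76.38

Final: 6 servers


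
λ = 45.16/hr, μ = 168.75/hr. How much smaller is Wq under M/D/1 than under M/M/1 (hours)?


ρ = 45.16/168.75 = 0.2676
Wq(M/M/1) = ρ/(μ−λ) = 0.2676/123.59 = 0.002165 hr
Wq(M/D/1) = ρ/(2(μ−λ)) = 0.001083 hr
Savings = 0.002165 − 0.001083 = 0.001083 hr

Final: 0.001083 hr


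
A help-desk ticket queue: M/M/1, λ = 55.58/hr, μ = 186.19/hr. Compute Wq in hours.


ρ = 55.58/186.19 = 0.2985
Wq = ρ/(μ−λ) = 0.2985/(186.19 − 55.58) = 0.2985/130.61 = 0.002286 hr

Final: 0.002286 hr


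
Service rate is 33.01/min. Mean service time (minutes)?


Mean service time = 1/μ = 1/33.01 minute = 0.03029 minute
In minutes: 0.03029 × 1 = 0.03029 min

Final: 0.03029 min


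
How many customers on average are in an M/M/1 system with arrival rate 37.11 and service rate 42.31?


ρ = λ/μ = 37.11/42.31 = 0.8771
L = ρ/(1−ρ) = 0.8771/(1 − 0.8771) = 0.8771/0.1229 = 7.1365

Final: 7.1365


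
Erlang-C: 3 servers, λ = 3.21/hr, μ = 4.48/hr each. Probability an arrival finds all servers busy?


a = λ/μ = 0.7165; ρ = a/3 = 0.2388
P₀ = 0.486911 (from M/M/c formula)
C(c,a) = [a^c/(c!(1−ρ))]·P₀ = [0.36786/(6·0.7612)]·0.486911
= 0.08055·0.486911 = 0.039220

Final: 0.039220


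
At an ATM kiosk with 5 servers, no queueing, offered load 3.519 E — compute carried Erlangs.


B(5,3.519) = 0.155819 (Erlang-B)
Carried load = a(1 − B) = 3.519·(1 − 0.155819) = 3.519·0.844181 = 2.9707 E

Final: 2.9707 Erlangs


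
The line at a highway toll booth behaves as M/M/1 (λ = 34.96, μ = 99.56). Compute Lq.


ρ = 34.96/99.56 = 0.3511
Lq = ρ²/(1−ρ) = 0.1233/0.6489 = 0.1900

Final: 0.1900


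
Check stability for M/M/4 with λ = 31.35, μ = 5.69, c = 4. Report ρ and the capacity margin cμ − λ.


Total capacity cμ = 4·5.69 = 22.76/hr
ρ = λ/(cμ) = 31.35/22.76 = 1.3774
Stable ⇔ ρ < 1: NO
Spare capacity = cμ − λ = 22.76 − 31.35 = -8.59/hr

Final: ρ = 1.3774; unstable; margin = -8.59/hr


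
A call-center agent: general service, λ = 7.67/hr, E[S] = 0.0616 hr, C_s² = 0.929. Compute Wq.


ρ = λ·E[S] = 7.67·0.0616 = 0.4725
E[S²] = E[S]²(1+C_s²) = 0.0616²·(1+0.929) = 0.007320
Wq = λ·E[S²]/(2(1−ρ)) = 7.67·0.007320/(2·0.5275) = 0.05321 hr

Final: 0.05321 hr


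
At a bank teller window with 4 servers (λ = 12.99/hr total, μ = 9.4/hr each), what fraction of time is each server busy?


ρ = λ/(cμ) = 12.99/(4·9.4) = 12.99/37.60 = 0.3455

Final: 0.3455


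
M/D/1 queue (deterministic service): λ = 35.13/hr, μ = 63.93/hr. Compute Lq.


ρ = 35.13/63.93 = 0.5495
M/D/1: Lq = ρ²/(2(1−ρ)) = 0.3020/(2·0.4505) = 0.33514

Final: 0.33514


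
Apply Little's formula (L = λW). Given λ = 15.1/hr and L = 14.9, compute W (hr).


W = L/λ = 14.9/15.1 = 0.9868 hr

Final: 0.9868 hr


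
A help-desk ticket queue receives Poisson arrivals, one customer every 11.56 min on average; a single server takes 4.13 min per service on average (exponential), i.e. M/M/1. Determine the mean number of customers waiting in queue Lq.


λ = 60/11.56 = 5.1903 /hr
μ = 60/4.13 = 14.5278 /hr
ρ = λ/μ = 5.1903/14.5278 = 0.3573
Lq = ρ²/(1−ρ) = 0.1276/0.6427 = 0.1986

Final: 0.1986


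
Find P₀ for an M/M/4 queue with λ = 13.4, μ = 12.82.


a = λ/μ = 13.4/12.82 = 1.0452; ρ = a/c = 0.2613
Σ_{k=0}^{3} a^k/k! (terms k=0..3) = 1.00000 + 1.04524 + 0.54627 + 0.19033 = 2.78183
Tail: a^4/(4!(1−ρ)) = 1.19362/(24·0.7387) = 0.06733
P₀ = 1/(2.78183 + 0.06733) = 1/2.84916 = 0.350980

Final: 0.350980


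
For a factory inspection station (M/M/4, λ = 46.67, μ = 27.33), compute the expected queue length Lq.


a = λ/μ = 1.7076; ρ = a/4 = 0.4269
P₀ = 0.178131
Lq = P₀·a^c·ρ / (c!·(1−ρ)²) = 0.178131·8.50340·0.4269/(24·0.32843)
= 0.08204

Final: 0.08204


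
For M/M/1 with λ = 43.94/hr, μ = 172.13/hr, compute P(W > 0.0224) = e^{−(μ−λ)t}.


W ~ Exponential(μ−λ) for M/M/1.
μ − λ = 172.13 − 43.94 = 128.1900
P(W > t) = e^{−(μ−λ)t} = e^{−2.8715} = 0.056616

Final: 0.056616


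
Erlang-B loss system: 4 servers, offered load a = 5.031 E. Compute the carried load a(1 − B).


B(4,5.031) = 0.400784 (Erlang-B)
Carried load = a(1 − B) = 5.031·(1 − 0.400784) = 5.031·0.599216 = 3.0147 E

Final: 3.0147 Erlangs


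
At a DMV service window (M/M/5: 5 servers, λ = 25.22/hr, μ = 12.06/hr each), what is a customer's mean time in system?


a = 2.0912; ρ = 0.4182; P₀ = 0.122373
Lq = P₀·a^c·ρ/(c!(1−ρ)²) = 0.05040
Wq = Lq/λ = 0.05040/25.22 = 0.001998 hr
W = Wq + 1/μ = 0.001998 + 0.08292 = 0.08492 hr

Final: 0.08492 hr


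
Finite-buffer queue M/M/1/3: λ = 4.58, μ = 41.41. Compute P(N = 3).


ρ = λ/μ = 4.58/41.41 = 0.1106
P_K = (1−ρ)ρ^K/(1−ρ^(K+1)) = (0.8894·0.001353)/(1 − 0.0001496)
= 0.001203/0.999850 = 0.001203

Final: 0.001203


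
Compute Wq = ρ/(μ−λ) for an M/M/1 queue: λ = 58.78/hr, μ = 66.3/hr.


ρ = 58.78/66.3 = 0.8866
Wq = ρ/(μ−λ) = 0.8866/(66.3 − 58.78) = 0.8866/7.52 = 0.1179 hr

Final: 0.1179 hr


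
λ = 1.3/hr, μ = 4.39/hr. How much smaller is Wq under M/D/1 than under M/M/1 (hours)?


ρ = 1.3/4.39 = 0.2961
Wq(M/M/1) = ρ/(μ−λ) = 0.2961/3.09 = 0.09583 hr
Wq(M/D/1) = ρ/(2(μ−λ)) = 0.04792 hr
Savings = 0.09583 − 0.04792 = 0.04792 hr

Final: 0.04792 hr


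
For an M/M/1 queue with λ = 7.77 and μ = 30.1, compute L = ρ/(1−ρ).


ρ = λ/μ = 7.77/30.1 = 0.2581
L = ρ/(1−ρ) = 0.2581/(1 − 0.2581) = 0.2581/0.7419 = 0.3480

Final: 0.3480


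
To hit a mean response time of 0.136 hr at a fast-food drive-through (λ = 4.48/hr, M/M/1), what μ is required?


W = 1/(μ−λ) ⇒ μ − λ = 1/W = 1/0.136 = 7.3529
μ = λ + 1/W = 4.48 + 7.3529 = 11.8329 per hr

Final: 11.8329 /hr


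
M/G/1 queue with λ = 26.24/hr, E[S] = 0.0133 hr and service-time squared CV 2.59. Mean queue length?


ρ = λ·E[S] = 26.24·0.0133 = 0.3490
Lq = ρ²(1+C_s²)/(2(1−ρ)) = 0.1218·(1+2.59)/(2·0.6510)
= 0.1218·3.5900/1.3020 = 0.33582

Final: 0.33582


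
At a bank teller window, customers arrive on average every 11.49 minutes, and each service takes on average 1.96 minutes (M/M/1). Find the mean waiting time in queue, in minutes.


λ = 60/11.49 = 5.2219 /hr
μ = 60/1.96 = 30.6122 /hr
ρ = λ/μ = 5.2219/30.6122 = 0.1706
Wq = ρ/(μ−λ) = 0.1706/(30.6122−5.2219) = 0.006718 hr
In minutes: 0.006718·60 = 0.4031 min

Final: 0.4031 min


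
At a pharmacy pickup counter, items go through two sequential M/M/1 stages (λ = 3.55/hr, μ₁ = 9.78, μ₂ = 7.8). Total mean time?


Each node sees arrival rate λ = 3.55/hr (tandem ⇒ throughput preserved).
W₁ = 1/(μ₁−λ) = 1/(9.78−3.55) = 0.16051 hr
W₂ = 1/(μ₂−λ) = 1/(7.8−3.55) = 0.23529 hr
W_total = W₁ + W₂ = 0.16051 + 0.23529 = 0.39581 hr

Final: 0.39581 hr


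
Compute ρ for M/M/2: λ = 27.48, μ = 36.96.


ρ = λ/(cμ) = 27.48/(2·36.96) = 27.48/73.92 = 0.3718

Final: 0.3718


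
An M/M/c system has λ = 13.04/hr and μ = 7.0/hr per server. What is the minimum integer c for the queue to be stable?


Stability requires cμ > λ ⇔ c > λ/μ.
λ/μ = 13.04/7.0 = 1.8629
Minimum integer c = ⌊1.8629⌋ + 1 = 2
Check: 2·7.0 = 14.00 > 13.04, while 1·7.0 = 7.00 ≤ 13.04

Final: 2 servers
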